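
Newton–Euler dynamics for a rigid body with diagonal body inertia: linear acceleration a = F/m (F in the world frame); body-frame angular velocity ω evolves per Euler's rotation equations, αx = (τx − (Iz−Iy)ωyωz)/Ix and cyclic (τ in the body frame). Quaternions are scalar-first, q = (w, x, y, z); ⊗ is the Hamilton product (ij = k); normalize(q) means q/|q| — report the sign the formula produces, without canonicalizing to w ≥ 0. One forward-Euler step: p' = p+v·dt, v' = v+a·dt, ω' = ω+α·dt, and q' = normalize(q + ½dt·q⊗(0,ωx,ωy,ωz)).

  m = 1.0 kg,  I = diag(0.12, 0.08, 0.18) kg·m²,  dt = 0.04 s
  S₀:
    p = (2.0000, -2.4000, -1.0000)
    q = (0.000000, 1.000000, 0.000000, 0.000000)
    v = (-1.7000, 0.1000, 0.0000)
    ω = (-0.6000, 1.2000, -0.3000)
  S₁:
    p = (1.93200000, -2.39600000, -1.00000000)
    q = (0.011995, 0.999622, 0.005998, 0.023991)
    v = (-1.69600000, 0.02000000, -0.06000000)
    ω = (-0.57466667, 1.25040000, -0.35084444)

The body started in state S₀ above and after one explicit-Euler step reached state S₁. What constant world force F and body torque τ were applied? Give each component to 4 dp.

F = (0.1000, -2.0000, -1.5000)
τ = (0.0400, 0.0900, -0.2000)

velocity change Δv = (0.00400000, -0.08000000, -0.06000000)
m·(v₁−v₀)/dt = (0.1000, -2.0000, -1.5000)
Δω = ω₁−ω₀ = (0.02533333, 0.05040000, -0.05084444)
I·α + gyro = (0.0400, 0.0900, -0.2000)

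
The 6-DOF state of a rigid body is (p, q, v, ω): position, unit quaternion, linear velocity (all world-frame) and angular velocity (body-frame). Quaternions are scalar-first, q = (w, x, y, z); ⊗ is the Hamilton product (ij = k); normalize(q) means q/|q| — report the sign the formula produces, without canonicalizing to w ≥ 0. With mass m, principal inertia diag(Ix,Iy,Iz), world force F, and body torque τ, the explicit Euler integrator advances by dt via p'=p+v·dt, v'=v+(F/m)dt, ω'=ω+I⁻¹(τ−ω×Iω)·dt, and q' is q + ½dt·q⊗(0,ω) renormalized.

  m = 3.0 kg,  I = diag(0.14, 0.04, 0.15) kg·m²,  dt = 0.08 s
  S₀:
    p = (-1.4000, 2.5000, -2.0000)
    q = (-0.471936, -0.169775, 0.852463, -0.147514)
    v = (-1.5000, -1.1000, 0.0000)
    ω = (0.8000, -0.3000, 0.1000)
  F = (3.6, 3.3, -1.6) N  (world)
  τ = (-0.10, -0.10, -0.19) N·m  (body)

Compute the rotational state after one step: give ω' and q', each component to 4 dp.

ω×(Iω) gyroscopic = (-0.0033, -0.0008, 0.0240)
angular accel α = (-0.6907, -2.4800, -1.4267)
ω' = ω + α·dt = (0.7447, -0.4984, -0.0141)
q⊗(0,ω) = (0.4063103, -0.3365567, 0.0405471, -0.6782315)
updated quaternion q' = (-0.4554, -0.1831, 0.8536, -0.1745)

ω' = (0.7447, -0.4984, -0.0141)
q' = (-0.4554, -0.1831, 0.8536, -0.1745)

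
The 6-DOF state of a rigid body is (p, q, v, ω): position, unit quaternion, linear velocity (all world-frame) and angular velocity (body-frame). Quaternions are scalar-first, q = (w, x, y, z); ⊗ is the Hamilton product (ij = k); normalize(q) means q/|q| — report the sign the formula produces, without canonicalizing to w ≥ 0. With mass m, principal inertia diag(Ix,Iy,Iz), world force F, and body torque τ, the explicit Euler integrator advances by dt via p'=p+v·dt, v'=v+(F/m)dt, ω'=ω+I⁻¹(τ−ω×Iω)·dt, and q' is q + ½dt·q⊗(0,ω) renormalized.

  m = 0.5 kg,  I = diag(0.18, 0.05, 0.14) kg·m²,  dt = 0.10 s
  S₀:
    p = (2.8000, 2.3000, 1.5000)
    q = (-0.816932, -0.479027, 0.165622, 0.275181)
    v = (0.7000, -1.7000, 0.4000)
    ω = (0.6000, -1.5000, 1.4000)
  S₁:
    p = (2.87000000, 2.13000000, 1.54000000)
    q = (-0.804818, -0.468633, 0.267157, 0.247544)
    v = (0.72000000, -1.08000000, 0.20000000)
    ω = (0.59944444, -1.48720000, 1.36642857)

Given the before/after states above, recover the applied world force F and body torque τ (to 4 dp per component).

F = (0.1000, 3.1000, -1.0000)
τ = (-0.1900, 0.0400, 0.0700)

velocity change Δv = (0.02000000, 0.62000000, -0.20000000)
m·(v₁−v₀)/dt = (0.1000, 3.1000, -1.0000)
rate change Δω = (-0.00055556, 0.01280000, -0.03357143)
precession coupling = (-0.1890, 0.0336, 0.1170)
applied torque τ = (-0.1900, 0.0400, 0.0700)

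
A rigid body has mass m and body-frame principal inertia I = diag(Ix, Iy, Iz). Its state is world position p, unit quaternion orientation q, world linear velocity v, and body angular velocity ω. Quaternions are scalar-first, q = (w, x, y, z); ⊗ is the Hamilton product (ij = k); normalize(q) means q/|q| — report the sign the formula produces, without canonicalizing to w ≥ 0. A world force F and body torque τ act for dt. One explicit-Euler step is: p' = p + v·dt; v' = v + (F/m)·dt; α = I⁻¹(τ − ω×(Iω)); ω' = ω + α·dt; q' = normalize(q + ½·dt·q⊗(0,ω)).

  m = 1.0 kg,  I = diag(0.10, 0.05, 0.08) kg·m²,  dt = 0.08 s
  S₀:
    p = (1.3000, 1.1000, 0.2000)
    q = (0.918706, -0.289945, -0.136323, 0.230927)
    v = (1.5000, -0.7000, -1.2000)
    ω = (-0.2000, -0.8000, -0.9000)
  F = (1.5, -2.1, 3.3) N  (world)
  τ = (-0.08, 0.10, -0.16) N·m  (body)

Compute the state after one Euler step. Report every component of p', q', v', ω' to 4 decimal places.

p' = (1.4200, 1.0440, 0.1040)
q' = (0.9192, -0.2847, -0.1778, 0.2058)
v' = (1.6200, -0.8680, -0.9360)
ω' = (-0.2813, -0.6458, -1.0520)

p + v·dt = (1.4200, 1.0440, 0.1040)
v' = v + a·dt = (1.6200, -0.8680, -0.9360)
ω×(Iω) gyroscopic = (0.0216, 0.0036, -0.0080)
(τ − ω×Iω)/I = (-1.0160, 1.9280, -1.9000)
new body rate ω' = (-0.2813, -0.6458, -1.0520)
Hamilton product q⊗(0,ω) = (0.0407869, 0.1236911, -1.0421007, -0.6221440)
updated quaternion q' = (0.9192, -0.2847, -0.1778, 0.2058)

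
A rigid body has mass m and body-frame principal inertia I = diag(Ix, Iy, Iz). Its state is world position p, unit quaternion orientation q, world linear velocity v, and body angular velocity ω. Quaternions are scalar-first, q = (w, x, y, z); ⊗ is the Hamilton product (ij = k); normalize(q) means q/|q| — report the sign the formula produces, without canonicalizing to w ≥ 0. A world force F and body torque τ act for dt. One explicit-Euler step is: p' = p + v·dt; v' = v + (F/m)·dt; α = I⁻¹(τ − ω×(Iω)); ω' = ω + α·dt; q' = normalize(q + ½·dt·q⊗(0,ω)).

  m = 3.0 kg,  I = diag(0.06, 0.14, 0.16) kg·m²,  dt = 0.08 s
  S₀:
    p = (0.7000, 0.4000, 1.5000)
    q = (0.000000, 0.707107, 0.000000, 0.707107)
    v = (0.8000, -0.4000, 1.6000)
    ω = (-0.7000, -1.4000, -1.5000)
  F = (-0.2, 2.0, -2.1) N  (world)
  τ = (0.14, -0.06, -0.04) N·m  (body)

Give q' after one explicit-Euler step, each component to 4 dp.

Hamilton product q⊗(0,ω) = (1.5556354, 0.9899498, 0.5656856, -0.9899498)
q' = normalize(q + ½dt·q⊗(0,ω)) = (0.0620, 0.7439, 0.0225, 0.6650)

q' = (0.0620, 0.7439, 0.0225, 0.6650)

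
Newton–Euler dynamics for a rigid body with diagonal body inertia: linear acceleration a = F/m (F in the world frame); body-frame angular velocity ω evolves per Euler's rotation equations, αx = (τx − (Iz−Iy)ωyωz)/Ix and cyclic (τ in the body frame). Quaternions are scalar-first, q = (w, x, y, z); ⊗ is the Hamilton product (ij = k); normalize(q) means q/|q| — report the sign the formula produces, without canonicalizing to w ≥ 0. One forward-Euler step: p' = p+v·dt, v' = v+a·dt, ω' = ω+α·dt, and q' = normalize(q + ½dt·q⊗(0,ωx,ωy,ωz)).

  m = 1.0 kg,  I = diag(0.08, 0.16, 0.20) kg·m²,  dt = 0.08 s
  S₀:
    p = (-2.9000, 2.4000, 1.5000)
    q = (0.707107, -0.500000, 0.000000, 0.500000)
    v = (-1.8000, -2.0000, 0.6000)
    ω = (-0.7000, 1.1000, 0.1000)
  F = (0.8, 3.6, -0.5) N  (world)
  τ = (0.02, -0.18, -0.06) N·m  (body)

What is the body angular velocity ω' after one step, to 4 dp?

ω' = (-0.6844, 1.0058, 0.1006)

angular accel α = (0.1950, -1.1775, 0.0080)
new body rate ω' = (-0.6844, 1.0058, 0.1006)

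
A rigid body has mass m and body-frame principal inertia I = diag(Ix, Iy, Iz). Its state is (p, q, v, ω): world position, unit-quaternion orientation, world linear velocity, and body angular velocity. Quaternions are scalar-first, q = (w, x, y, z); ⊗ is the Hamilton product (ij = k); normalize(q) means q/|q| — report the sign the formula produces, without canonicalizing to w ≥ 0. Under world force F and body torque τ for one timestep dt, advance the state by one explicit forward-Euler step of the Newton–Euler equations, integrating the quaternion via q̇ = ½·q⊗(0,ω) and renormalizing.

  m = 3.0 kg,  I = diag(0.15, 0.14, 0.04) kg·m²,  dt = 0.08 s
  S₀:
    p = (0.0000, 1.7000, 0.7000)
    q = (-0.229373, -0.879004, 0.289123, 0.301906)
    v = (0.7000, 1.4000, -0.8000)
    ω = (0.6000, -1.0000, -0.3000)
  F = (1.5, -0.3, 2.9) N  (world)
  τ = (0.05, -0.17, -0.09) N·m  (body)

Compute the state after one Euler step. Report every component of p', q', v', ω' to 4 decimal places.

p' = (0.0560, 1.8120, 0.6360)
q' = (-0.1929, -0.8749, 0.2947, 0.3325)
v' = (0.7400, 1.3920, -0.7227)
ω' = (0.6427, -1.0858, -0.4920)

precession coupling ω×(Iω) = (-0.0300, -0.0198, 0.0060)
α = I⁻¹(τ − ω×Iω) = (0.5333, -1.0729, -2.4000)
ω' = ω + α·dt = (0.6427, -1.0858, -0.4920)
Hamilton product q⊗(0,ω) = (0.9070972, 0.0775453, 0.1468154, 0.7743421)
updated quaternion q' = (-0.1929, -0.8749, 0.2947, 0.3325)
p' = p + v·dt = (0.0560, 1.8120, 0.6360)
v + (F/m)dt = (0.7400, 1.3920, -0.7227)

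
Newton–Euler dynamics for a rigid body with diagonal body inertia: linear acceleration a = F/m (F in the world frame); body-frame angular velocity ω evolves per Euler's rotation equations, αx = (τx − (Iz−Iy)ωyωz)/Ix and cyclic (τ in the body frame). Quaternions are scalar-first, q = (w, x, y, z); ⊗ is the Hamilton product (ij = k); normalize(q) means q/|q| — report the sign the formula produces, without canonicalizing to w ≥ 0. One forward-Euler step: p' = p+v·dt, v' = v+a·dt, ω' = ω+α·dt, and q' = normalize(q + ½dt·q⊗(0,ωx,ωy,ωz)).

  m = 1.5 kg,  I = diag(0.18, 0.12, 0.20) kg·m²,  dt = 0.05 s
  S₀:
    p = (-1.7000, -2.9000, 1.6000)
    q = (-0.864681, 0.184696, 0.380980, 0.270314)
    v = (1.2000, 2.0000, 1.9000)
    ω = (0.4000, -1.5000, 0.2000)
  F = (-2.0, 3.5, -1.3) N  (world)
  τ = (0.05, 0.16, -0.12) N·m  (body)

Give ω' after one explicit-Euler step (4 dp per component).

ω' = (0.4206, -1.4327, 0.1610)

ω×(Iω) gyroscopic = (-0.0240, -0.0016, 0.0360)
α = I⁻¹(τ − ω×Iω) = (0.4111, 1.3467, -0.7800)
ω + α·dt = (0.4206, -1.4327, 0.1610)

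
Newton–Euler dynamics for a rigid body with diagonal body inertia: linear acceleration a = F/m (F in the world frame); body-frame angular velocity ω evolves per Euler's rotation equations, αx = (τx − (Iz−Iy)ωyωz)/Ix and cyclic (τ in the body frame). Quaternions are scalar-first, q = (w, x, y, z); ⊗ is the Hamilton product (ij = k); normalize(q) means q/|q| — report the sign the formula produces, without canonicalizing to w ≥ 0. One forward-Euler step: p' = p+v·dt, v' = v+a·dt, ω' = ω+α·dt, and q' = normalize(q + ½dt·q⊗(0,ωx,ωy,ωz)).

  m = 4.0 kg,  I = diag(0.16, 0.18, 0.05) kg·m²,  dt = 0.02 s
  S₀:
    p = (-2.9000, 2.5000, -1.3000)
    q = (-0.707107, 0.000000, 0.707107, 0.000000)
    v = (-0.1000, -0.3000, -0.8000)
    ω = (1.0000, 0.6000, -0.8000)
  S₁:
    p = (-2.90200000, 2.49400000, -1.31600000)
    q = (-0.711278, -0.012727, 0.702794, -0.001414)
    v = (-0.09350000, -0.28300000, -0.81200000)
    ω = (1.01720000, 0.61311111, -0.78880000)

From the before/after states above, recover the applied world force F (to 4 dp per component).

v₁ − v₀ = (0.00650000, 0.01700000, -0.01200000)
F = m·Δv/dt = (1.3000, 3.4000, -2.4000)

F = (1.3000, 3.4000, -2.4000)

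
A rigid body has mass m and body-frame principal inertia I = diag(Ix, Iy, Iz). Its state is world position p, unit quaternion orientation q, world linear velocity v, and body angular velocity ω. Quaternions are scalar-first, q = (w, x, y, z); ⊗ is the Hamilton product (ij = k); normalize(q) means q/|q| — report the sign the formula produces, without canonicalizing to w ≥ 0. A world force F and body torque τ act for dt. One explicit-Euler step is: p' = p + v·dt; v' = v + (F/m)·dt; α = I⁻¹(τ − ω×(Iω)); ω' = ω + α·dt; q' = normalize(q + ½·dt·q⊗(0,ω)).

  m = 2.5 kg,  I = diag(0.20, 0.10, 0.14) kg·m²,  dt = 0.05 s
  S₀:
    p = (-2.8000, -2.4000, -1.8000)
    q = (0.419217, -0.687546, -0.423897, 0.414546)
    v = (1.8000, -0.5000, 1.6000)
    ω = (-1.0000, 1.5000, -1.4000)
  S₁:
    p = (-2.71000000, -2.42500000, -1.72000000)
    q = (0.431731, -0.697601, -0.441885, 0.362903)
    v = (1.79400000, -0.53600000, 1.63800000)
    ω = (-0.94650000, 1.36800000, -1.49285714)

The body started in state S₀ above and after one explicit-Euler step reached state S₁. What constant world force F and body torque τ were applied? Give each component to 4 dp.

F = (-0.3000, -1.8000, 1.9000)
τ = (0.1300, -0.1800, -0.1100)

Δω = ω₁−ω₀ = (0.05350000, -0.13200000, -0.09285714)
ω₀×(Iω₀) = (-0.0840, 0.0840, 0.1500)
applied torque τ = (0.1300, -0.1800, -0.1100)
velocity change Δv = (-0.00600000, -0.03600000, 0.03800000)
m·(v₁−v₀)/dt = (-0.3000, -1.8000, 1.9000)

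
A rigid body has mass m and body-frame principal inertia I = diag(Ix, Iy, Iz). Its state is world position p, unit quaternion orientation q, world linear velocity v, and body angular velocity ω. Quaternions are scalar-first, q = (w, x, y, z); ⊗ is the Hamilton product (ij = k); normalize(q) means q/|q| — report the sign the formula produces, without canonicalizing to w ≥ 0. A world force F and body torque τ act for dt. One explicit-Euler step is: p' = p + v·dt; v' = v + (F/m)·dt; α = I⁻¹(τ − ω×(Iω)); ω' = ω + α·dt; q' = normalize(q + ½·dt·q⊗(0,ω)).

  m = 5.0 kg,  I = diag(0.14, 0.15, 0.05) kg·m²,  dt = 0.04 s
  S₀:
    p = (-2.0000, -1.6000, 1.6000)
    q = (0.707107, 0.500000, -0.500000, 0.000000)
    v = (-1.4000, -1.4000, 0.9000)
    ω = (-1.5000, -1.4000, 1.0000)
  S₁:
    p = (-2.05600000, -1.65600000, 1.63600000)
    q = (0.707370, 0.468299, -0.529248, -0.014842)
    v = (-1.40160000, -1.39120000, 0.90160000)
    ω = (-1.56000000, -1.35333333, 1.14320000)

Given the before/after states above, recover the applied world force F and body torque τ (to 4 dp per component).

F = (-0.2000, 1.1000, 0.2000)
τ = (-0.0700, 0.0400, 0.2000)

rate change Δω = (-0.06000000, 0.04666667, 0.14320000)
precession coupling = (0.1400, -0.1350, 0.0210)
I·α + gyro = (-0.0700, 0.0400, 0.2000)
velocity change Δv = (-0.00160000, 0.00880000, 0.00160000)
F = m·Δv/dt = (-0.2000, 1.1000, 0.2000)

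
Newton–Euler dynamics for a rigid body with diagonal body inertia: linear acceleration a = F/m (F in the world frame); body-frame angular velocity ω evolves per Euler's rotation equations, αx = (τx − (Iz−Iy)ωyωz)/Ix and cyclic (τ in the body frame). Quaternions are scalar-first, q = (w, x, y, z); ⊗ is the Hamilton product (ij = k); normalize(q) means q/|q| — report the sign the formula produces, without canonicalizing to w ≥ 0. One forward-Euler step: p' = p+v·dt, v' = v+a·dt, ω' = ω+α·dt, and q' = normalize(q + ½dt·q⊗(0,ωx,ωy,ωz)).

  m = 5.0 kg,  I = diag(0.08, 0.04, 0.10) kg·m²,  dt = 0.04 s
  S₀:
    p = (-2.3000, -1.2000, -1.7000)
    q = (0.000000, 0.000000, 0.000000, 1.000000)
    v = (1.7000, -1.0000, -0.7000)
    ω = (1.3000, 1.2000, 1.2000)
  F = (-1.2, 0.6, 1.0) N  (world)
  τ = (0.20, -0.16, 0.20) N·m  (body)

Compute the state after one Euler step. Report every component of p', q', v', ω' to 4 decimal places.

p' = (-2.2320, -1.2400, -1.7280)
q' = (-0.0240, -0.0240, 0.0260, 0.9991)
v' = (1.6904, -0.9952, -0.6920)
ω' = (1.3568, 1.0712, 1.3050)

ω×(Iω) gyroscopic = (0.0864, -0.0312, -0.0624)
α = I⁻¹(τ − ω×Iω) = (1.4200, -3.2200, 2.6240)
new body rate ω' = (1.3568, 1.0712, 1.3050)
Hamilton product q⊗(0,ω) = (-1.2000000, -1.2000000, 1.3000000, 0.0000000)
updated quaternion q' = (-0.0240, -0.0240, 0.0260, 0.9991)
a = (-0.2400, 0.1200, 0.2000)
new position p' = (-2.2320, -1.2400, -1.7280)
v + (F/m)dt = (1.6904, -0.9952, -0.6920)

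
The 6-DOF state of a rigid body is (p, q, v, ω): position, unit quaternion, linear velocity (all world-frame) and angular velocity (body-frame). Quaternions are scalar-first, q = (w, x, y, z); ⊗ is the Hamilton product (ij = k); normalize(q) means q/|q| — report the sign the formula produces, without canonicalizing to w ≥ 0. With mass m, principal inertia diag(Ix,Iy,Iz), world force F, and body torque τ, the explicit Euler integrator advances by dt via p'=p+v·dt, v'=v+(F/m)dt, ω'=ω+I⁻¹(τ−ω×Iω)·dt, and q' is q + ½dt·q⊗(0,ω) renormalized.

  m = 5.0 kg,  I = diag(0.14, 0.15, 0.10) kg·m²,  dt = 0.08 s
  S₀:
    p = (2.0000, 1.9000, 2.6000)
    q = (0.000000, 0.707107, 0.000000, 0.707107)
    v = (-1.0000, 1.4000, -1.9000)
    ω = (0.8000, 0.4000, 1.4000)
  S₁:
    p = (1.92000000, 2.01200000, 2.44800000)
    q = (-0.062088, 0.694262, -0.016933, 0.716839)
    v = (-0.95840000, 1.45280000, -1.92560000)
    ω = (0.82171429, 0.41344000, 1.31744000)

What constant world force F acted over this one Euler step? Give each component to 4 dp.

velocity change Δv = (0.04160000, 0.05280000, -0.02560000)
applied force F = (2.6000, 3.3000, -1.6000)

F = (2.6000, 3.3000, -1.6000)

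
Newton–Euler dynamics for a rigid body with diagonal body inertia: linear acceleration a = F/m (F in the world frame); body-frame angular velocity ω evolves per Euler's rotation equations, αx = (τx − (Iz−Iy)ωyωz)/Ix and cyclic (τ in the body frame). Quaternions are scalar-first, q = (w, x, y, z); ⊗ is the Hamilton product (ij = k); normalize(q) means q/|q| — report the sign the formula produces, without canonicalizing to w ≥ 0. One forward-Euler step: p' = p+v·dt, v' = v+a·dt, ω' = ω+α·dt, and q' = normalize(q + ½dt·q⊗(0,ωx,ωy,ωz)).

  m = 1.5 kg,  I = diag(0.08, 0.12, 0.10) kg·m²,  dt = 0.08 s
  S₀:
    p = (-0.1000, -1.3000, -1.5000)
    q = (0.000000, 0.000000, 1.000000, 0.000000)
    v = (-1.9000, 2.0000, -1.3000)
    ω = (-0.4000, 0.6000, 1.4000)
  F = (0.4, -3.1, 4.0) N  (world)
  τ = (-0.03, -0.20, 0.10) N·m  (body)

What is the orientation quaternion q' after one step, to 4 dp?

2q̇ = q⊗(0,ω) = (-0.6000000, 1.4000000, 0.0000000, 0.4000000)
q' = normalize(q + ½dt·q⊗(0,ω)) = (-0.0240, 0.0559, 0.9980, 0.0160)

q' = (-0.0240, 0.0559, 0.9980, 0.0160)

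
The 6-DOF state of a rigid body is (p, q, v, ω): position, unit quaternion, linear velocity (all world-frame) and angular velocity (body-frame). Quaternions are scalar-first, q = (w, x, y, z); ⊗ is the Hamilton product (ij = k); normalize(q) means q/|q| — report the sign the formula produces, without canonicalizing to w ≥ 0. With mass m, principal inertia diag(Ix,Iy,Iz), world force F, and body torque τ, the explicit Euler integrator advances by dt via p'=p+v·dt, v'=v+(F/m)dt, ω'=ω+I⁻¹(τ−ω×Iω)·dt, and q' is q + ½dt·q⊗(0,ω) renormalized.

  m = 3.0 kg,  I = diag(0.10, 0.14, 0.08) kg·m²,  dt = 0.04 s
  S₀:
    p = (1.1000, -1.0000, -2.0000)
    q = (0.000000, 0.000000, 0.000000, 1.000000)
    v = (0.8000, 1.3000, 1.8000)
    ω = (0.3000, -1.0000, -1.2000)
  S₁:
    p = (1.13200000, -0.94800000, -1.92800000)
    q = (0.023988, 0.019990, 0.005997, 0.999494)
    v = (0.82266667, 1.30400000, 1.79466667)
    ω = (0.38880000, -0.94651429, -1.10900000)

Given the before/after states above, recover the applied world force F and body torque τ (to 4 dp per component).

ω₁ − ω₀ = (0.08880000, 0.05348571, 0.09100000)
precession coupling = (-0.0720, -0.0072, -0.0120)
I·α + gyro = (0.1500, 0.1800, 0.1700)
velocity change Δv = (0.02266667, 0.00400000, -0.00533333)
F = m·Δv/dt = (1.7000, 0.3000, -0.4000)

F = (1.7000, 0.3000, -0.4000)
τ = (0.1500, 0.1800, 0.1700)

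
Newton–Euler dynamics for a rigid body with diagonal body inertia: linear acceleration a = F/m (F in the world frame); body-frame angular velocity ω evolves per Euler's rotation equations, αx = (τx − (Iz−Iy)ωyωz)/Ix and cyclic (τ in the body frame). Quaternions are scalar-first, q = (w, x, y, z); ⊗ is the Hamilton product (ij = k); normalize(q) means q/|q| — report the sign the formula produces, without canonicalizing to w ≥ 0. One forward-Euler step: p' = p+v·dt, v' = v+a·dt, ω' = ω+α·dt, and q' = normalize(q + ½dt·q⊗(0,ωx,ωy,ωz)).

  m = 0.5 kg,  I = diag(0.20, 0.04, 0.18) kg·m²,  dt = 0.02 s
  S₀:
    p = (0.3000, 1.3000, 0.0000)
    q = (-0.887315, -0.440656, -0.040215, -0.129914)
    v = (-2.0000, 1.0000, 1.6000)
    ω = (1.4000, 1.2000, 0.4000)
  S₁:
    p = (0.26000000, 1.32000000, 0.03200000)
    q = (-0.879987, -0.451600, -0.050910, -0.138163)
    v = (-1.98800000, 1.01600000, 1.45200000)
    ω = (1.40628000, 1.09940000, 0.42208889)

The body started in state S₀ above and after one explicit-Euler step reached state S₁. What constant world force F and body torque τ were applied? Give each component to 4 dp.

Δω = ω₁−ω₀ = (0.00628000, -0.10060000, 0.02208889)
τ = I·(Δω/dt) + ω₀×(Iω₀) = (0.1300, -0.1900, -0.0700)
velocity change Δv = (0.01200000, 0.01600000, -0.14800000)
m·(v₁−v₀)/dt = (0.3000, 0.4000, -3.7000)

F = (0.3000, 0.4000, -3.7000)
τ = (0.1300, -0.1900, -0.0700)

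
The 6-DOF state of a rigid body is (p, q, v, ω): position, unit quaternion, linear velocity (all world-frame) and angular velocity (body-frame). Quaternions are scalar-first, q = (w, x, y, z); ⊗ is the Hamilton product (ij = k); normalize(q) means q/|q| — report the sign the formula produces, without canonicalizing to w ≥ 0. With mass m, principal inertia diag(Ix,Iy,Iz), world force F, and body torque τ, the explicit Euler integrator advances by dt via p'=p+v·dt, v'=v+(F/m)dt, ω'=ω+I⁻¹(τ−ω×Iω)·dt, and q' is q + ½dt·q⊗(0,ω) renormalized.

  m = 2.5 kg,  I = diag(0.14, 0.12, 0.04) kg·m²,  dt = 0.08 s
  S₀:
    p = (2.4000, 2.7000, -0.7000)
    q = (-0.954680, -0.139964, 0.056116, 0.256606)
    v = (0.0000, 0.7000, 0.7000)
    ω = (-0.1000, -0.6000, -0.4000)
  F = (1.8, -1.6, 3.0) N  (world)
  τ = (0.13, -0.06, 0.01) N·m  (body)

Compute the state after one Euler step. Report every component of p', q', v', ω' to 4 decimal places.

p' = (2.4000, 2.7560, -0.6440)
q' = (-0.9494, -0.1308, 0.0757, 0.2753)
v' = (0.0576, 0.6488, 0.7960)
ω' = (-0.0147, -0.6427, -0.3776)

a = F/m = (0.7200, -0.6400, 1.2000)
p + v·dt = (2.4000, 2.7560, -0.6440)
new velocity v' = (0.0576, 0.6488, 0.7960)
α = I⁻¹(τ − ω×Iω) = (1.0657, -0.5333, 0.2800)
new body rate ω' = (-0.0147, -0.6427, -0.3776)
Hamilton product q⊗(0,ω) = (0.1223156, 0.2269852, 0.4911618, 0.4714620)
q' = normalize(q + ½dt·q⊗(0,ω)) = (-0.9494, -0.1308, 0.0757, 0.2753)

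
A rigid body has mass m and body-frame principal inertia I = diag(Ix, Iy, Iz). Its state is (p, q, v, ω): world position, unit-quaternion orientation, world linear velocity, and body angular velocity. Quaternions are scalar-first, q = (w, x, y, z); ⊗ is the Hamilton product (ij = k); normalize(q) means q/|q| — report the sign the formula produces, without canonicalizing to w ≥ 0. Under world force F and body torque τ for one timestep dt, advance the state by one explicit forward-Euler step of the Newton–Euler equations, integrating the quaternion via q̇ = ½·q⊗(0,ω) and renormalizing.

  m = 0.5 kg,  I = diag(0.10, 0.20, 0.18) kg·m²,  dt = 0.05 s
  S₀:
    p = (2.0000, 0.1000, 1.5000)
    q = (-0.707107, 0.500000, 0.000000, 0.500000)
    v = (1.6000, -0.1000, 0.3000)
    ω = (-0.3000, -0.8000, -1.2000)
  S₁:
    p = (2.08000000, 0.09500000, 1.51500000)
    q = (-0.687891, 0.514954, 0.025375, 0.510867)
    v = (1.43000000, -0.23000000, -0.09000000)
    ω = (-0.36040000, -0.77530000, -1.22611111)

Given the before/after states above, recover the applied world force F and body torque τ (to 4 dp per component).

v₁ − v₀ = (-0.17000000, -0.13000000, -0.39000000)
applied force F = (-1.7000, -1.3000, -3.9000)
Δω = ω₁−ω₀ = (-0.06040000, 0.02470000, -0.02611111)
τ = I·(Δω/dt) + ω₀×(Iω₀) = (-0.1400, 0.0700, -0.0700)

F = (-1.7000, -1.3000, -3.9000)
τ = (-0.1400, 0.0700, -0.0700)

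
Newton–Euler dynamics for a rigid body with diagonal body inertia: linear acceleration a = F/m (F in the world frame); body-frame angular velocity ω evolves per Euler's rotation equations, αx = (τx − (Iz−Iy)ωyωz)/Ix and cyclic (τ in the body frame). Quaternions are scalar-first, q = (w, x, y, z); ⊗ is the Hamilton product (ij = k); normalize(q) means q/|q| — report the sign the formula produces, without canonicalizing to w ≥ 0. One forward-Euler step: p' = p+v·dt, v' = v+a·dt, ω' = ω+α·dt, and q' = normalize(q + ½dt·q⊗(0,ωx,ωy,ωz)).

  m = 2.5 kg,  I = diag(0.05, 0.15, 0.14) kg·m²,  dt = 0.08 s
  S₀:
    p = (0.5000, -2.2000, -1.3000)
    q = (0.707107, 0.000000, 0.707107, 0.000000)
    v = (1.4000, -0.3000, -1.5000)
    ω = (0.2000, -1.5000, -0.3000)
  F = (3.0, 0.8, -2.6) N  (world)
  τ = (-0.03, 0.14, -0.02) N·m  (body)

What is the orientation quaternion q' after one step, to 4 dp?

Hamilton product q⊗(0,ω) = (1.0606605, -0.0707107, -1.0606605, -0.3535535)
q' = normalize(q + ½dt·q⊗(0,ω)) = (0.7481, -0.0028, 0.6634, -0.0141)

q' = (0.7481, -0.0028, 0.6634, -0.0141)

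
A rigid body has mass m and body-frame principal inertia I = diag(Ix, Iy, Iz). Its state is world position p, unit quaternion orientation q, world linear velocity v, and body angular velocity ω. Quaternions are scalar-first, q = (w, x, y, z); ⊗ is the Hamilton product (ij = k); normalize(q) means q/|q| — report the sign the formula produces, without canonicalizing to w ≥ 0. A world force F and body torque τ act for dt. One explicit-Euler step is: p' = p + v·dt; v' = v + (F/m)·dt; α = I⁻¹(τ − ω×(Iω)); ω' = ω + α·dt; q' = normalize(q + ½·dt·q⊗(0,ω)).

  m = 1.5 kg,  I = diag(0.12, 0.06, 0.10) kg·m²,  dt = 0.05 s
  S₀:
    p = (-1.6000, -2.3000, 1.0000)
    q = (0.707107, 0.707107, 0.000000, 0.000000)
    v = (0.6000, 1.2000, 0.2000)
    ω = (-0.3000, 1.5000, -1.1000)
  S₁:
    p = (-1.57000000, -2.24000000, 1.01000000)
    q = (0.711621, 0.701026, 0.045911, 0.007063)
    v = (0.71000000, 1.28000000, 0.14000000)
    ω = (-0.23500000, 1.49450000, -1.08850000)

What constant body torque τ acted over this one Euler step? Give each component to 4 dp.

rate change Δω = (0.06500000, -0.00550000, 0.01150000)
gyro term ω₀×Iω₀ = (-0.0660, 0.0066, 0.0270)
τ = I·(Δω/dt) + ω₀×(Iω₀) = (0.0900, 0.0000, 0.0500)

τ = (0.0900, 0.0000, 0.0500)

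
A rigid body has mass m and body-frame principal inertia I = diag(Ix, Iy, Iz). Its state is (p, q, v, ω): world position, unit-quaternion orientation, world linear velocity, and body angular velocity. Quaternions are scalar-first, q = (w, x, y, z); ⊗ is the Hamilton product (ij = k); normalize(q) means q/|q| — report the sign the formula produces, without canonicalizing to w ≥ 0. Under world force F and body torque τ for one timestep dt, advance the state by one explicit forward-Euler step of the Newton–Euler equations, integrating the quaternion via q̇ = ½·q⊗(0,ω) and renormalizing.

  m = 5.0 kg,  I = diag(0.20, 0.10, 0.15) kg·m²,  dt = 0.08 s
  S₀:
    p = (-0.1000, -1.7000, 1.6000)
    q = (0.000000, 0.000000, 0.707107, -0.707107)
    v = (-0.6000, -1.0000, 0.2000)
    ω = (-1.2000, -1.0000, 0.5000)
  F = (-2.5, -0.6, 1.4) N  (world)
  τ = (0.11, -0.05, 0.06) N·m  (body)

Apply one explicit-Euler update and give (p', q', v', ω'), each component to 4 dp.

a = F/m = (-0.5000, -0.1200, 0.2800)
p + v·dt = (-0.1480, -1.7800, 1.6160)
new velocity v' = (-0.6400, -1.0096, 0.2224)
α = I⁻¹(τ − ω×Iω) = (0.6750, -0.2000, 1.2000)
ω' = ω + α·dt = (-1.1460, -1.0160, 0.5960)
Hamilton product q⊗(0,ω) = (1.0606605, -0.3535535, 0.8485284, 0.8485284)
updated quaternion q' = (0.0423, -0.0141, 0.7395, -0.6717)

p' = (-0.1480, -1.7800, 1.6160)
q' = (0.0423, -0.0141, 0.7395, -0.6717)
v' = (-0.6400, -1.0096, 0.2224)
ω' = (-1.1460, -1.0160, 0.5960)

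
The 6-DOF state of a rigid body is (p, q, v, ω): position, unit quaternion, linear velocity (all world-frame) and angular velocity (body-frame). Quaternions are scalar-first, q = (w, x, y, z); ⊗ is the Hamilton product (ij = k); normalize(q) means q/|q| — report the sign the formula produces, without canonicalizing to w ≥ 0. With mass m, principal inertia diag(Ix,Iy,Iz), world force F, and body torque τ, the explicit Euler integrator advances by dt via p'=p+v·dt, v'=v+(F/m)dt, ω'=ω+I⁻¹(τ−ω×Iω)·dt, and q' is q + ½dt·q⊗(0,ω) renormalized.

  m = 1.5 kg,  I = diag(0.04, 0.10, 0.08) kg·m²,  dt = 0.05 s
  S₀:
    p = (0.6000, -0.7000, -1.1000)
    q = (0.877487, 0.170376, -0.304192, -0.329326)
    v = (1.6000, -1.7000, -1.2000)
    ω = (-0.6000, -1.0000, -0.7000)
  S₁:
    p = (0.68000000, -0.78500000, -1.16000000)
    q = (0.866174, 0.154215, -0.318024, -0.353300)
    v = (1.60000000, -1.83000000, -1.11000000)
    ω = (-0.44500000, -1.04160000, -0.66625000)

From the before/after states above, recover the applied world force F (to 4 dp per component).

F = (0.0000, -3.9000, 2.7000)

Δv = v₁−v₀ = (0.00000000, -0.13000000, 0.09000000)
applied force F = (0.0000, -3.9000, 2.7000)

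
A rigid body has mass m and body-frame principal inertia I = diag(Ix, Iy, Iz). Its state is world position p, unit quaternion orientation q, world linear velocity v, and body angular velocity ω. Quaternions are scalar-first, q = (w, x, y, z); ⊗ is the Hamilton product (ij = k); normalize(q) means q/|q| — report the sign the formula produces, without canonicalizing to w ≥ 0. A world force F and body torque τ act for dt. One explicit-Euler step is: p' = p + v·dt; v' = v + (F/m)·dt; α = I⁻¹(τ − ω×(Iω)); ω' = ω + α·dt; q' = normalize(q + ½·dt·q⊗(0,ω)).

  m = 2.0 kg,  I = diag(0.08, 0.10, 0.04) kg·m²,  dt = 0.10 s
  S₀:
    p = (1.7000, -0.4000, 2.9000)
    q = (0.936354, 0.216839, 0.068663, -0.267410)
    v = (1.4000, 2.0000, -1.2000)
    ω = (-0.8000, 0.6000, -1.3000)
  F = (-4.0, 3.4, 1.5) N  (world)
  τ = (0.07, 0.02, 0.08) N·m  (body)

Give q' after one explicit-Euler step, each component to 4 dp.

q' = (0.9225, 0.1823, 0.1211, -0.3180)

Hamilton product q⊗(0,ω) = (-0.2153596, -0.6778991, 1.0576311, -1.0322264)
q' = normalize(q + ½dt·q⊗(0,ω)) = (0.9225, 0.1823, 0.1211, -0.3180)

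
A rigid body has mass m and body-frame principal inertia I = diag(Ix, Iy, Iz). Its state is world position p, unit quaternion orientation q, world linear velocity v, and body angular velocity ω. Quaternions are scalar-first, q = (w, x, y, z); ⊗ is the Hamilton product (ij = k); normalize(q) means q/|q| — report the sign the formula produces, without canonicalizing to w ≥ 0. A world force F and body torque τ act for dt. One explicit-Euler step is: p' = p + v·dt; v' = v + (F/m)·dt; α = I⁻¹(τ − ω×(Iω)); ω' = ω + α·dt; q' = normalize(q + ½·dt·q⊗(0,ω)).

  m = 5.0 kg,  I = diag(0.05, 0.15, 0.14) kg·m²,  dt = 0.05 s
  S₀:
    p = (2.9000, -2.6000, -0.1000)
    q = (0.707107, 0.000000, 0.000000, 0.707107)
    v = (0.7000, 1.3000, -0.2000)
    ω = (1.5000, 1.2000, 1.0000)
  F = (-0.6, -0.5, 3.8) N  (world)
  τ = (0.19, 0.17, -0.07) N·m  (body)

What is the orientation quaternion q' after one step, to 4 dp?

2q̇ = q⊗(0,ω) = (-0.7071070, 0.2121321, 1.9091889, 0.7071070)
q' = normalize(q + ½dt·q⊗(0,ω)) = (0.6884, 0.0053, 0.0477, 0.7237)

q' = (0.6884, 0.0053, 0.0477, 0.7237)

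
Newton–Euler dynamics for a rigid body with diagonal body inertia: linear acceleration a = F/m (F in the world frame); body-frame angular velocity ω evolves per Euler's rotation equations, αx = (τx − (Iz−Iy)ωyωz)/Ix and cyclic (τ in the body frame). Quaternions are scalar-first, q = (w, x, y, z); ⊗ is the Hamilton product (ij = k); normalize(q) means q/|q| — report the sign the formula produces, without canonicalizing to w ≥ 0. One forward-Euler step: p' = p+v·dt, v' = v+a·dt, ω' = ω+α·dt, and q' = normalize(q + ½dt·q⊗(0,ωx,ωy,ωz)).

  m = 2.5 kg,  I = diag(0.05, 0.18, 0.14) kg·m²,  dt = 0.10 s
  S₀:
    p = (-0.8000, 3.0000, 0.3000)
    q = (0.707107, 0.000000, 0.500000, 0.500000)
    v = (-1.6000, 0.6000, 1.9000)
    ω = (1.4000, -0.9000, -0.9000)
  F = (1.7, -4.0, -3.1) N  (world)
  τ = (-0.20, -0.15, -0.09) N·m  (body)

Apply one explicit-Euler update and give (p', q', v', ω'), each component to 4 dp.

p' = (-0.9600, 3.0600, 0.4900)
q' = (0.7488, 0.0493, 0.5009, 0.4313)
v' = (-1.5320, 0.4400, 1.7760)
ω' = (1.0648, -1.0463, -0.8473)

a = F/m = (0.6800, -1.6000, -1.2400)
new position p' = (-0.9600, 3.0600, 0.4900)
v + (F/m)dt = (-1.5320, 0.4400, 1.7760)
ω×(Iω) gyroscopic = (-0.0324, 0.1134, -0.1638)
angular accel α = (-3.3520, -1.4633, 0.5271)
ω + α·dt = (1.0648, -1.0463, -0.8473)
Hamilton product q⊗(0,ω) = (0.9000000, 0.9899498, 0.0636037, -1.3363963)
q + ½dt·q⊗(0,ω), renormalized = (0.7488, 0.0493, 0.5009, 0.4313)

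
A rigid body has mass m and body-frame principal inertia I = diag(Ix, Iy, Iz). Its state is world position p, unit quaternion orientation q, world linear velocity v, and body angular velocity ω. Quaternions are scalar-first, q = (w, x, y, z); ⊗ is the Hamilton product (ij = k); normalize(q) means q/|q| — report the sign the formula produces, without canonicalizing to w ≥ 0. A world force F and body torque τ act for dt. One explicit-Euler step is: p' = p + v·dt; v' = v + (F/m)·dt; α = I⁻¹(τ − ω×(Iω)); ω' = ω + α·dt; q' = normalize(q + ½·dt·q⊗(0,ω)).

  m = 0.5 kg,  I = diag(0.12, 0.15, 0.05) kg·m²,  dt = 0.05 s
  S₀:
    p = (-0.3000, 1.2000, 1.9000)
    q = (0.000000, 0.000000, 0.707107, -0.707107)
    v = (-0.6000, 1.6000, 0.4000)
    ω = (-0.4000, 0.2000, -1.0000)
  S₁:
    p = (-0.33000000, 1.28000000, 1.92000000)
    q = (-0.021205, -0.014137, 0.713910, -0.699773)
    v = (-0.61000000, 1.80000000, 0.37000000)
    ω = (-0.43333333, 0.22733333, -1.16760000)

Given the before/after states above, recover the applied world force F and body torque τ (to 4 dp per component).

F = (-0.1000, 2.0000, -0.3000)
τ = (-0.0600, 0.1100, -0.1700)

Δv = v₁−v₀ = (-0.01000000, 0.20000000, -0.03000000)
applied force F = (-0.1000, 2.0000, -0.3000)
Δω = ω₁−ω₀ = (-0.03333333, 0.02733333, -0.16760000)
I·α + gyro = (-0.0600, 0.1100, -0.1700)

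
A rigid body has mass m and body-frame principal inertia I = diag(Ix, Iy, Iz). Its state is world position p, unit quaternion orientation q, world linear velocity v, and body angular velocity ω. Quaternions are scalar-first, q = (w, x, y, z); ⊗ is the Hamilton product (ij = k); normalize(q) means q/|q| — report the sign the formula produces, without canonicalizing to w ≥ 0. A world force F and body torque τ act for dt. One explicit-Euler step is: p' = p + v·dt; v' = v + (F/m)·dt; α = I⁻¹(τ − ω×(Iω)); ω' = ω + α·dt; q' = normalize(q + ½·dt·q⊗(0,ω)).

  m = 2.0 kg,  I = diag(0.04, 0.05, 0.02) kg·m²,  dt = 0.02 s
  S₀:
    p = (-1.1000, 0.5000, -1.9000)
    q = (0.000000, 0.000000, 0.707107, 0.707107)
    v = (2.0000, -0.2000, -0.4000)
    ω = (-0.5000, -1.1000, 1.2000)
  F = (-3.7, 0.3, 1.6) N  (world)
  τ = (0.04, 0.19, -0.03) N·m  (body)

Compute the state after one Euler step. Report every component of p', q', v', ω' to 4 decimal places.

p' = (-1.0600, 0.4960, -1.9080)
q' = (-0.0007, 0.0163, 0.7035, 0.7105)
v' = (1.9630, -0.1970, -0.3840)
ω' = (-0.4998, -1.0192, 1.1645)

precession coupling ω×(Iω) = (0.0396, -0.0120, 0.0055)
(τ − ω×Iω)/I = (0.0100, 4.0400, -1.7750)
new body rate ω' = (-0.4998, -1.0192, 1.1645)
2q̇ = q⊗(0,ω) = (-0.0707107, 1.6263461, -0.3535535, 0.3535535)
q + ½dt·q⊗(0,ω), renormalized = (-0.0007, 0.0163, 0.7035, 0.7105)
a = F/m = (-1.8500, 0.1500, 0.8000)
new position p' = (-1.0600, 0.4960, -1.9080)
v' = v + a·dt = (1.9630, -0.1970, -0.3840)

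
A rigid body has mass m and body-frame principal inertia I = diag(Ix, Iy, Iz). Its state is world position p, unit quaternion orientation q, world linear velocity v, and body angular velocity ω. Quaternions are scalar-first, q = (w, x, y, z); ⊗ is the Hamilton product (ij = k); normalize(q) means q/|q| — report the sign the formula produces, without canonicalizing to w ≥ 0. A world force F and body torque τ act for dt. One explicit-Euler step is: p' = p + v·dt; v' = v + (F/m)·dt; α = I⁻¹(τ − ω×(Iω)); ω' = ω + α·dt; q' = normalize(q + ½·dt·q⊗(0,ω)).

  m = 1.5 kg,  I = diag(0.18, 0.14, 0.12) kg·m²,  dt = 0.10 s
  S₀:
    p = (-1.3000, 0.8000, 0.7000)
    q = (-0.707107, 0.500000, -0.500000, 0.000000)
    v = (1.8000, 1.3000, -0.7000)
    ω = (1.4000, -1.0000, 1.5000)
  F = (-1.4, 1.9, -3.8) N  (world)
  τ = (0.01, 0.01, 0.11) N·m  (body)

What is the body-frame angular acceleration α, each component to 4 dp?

precession coupling ω×(Iω) = (0.0300, 0.1260, 0.0560)
α = I⁻¹(τ − ω×Iω) = (-0.1111, -0.8286, 0.4500)

α = (-0.1111, -0.8286, 0.4500)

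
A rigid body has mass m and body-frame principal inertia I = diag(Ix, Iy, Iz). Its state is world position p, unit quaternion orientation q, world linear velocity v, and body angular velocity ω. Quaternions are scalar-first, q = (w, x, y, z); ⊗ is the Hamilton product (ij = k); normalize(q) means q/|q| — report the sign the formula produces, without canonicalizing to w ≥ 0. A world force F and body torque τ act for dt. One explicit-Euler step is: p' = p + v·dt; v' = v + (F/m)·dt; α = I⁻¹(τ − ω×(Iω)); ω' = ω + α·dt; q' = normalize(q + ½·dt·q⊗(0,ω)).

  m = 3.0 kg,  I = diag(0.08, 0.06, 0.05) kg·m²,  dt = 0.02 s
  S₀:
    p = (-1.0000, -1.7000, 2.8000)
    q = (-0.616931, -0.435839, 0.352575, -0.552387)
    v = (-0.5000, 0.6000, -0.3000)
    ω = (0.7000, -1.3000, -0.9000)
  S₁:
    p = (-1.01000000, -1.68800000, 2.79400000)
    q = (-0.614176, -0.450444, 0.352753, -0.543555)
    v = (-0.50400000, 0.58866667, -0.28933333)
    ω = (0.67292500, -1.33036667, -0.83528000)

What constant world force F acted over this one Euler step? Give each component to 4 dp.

F = (-0.6000, -1.7000, 1.6000)

velocity change Δv = (-0.00400000, -0.01133333, 0.01066667)
applied force F = (-0.6000, -1.7000, 1.6000)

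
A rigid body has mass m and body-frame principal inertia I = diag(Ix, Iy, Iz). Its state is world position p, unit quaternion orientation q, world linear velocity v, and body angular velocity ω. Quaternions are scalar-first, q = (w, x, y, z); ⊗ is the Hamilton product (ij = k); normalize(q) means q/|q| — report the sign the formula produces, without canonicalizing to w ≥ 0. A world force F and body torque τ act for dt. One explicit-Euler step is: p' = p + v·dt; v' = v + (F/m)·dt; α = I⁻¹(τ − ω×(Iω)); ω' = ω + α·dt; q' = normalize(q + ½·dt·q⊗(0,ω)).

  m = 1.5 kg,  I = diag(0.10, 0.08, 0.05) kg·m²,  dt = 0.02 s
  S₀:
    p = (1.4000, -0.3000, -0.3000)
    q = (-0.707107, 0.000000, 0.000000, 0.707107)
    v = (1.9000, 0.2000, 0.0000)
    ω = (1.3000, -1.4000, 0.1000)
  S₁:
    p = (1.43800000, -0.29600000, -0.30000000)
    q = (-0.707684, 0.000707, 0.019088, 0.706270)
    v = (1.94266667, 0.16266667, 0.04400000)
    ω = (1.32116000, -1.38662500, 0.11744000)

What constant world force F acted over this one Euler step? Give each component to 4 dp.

Δv = v₁−v₀ = (0.04266667, -0.03733333, 0.04400000)
m·(v₁−v₀)/dt = (3.2000, -2.8000, 3.3000)

F = (3.2000, -2.8000, 3.3000)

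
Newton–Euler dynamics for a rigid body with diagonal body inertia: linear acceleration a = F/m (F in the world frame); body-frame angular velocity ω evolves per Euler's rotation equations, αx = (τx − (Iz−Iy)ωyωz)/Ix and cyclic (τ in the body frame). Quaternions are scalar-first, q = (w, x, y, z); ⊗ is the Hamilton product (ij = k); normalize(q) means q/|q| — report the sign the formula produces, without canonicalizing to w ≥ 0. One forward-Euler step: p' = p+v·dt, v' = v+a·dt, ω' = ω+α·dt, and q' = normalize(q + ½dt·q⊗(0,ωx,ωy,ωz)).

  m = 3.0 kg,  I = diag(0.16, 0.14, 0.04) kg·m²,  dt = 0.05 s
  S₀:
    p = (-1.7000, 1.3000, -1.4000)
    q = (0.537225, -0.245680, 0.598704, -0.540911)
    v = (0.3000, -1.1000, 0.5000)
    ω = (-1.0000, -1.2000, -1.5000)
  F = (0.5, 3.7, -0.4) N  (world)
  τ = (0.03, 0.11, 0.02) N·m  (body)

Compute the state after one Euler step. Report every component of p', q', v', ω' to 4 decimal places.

precession coupling ω×(Iω) = (-0.1800, 0.1800, -0.0240)
angular accel α = (1.3125, -0.5000, 1.1000)
ω + α·dt = (-0.9344, -1.2250, -1.4450)
q⊗(0,ω) = (-0.3386017, -2.0843742, -0.4722790, 0.0876825)
q + ½dt·q⊗(0,ω), renormalized = (0.5280, -0.2974, 0.5860, -0.5379)
linear accel F/m = (0.1667, 1.2333, -0.1333)
p + v·dt = (-1.6850, 1.2450, -1.3750)
v + (F/m)dt = (0.3083, -1.0383, 0.4933)

p' = (-1.6850, 1.2450, -1.3750)
q' = (0.5280, -0.2974, 0.5860, -0.5379)
v' = (0.3083, -1.0383, 0.4933)
ω' = (-0.9344, -1.2250, -1.4450)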